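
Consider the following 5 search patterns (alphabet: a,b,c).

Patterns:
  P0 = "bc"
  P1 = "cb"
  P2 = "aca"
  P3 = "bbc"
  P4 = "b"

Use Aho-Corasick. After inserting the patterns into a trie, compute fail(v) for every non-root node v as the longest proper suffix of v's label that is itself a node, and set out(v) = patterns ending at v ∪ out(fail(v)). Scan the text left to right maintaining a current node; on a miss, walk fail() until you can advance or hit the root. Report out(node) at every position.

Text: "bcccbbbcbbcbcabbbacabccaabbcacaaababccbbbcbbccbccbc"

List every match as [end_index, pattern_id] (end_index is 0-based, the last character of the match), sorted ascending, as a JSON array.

Build:
Trie nodes:
  n0 'ε': a→5 b→1 c→3
  n1 'b': b→8 c→2  ←P4
  n2 'bc': ·  ←P0
  n3 'c': b→4
  n4 'cb': ·  ←P1
  n5 'a': c→6
  n6 'ac': a→7
  n7 'aca': ·  ←P2
  n8 'bb': c→9
  n9 'bbc': ·  ←P3

BFS fail/out derivation:
  fail(1) 'b': from fail(0)=0 chase 'b': 0 ⇒ 0;  out={4}∪out(0)={4}
  fail(3) 'c': from fail(0)=0 chase 'c': 0 ⇒ 0;  out=∅∪out(0)=∅
  fail(5) 'a': from fail(0)=0 chase 'a': 0 ⇒ 0;  out=∅∪out(0)=∅
  fail(2) 'bc': from fail(1)=0 chase 'c': 0 ⇒ 3;  out={0}∪out(3)={0}
  fail(4) 'cb': from fail(3)=0 chase 'b': 0 ⇒ 1;  out={1}∪out(1)={1,4}
  fail(6) 'ac': from fail(5)=0 chase 'c': 0 ⇒ 3;  out=∅∪out(3)=∅
  fail(8) 'bb': from fail(1)=0 chase 'b': 0 ⇒ 1;  out=∅∪out(1)={4}
  fail(7) 'aca': from fail(6)=3 chase 'a': 3→0 ⇒ 5;  out={2}∪out(5)={2}
  fail(9) 'bbc': from fail(8)=1 chase 'c': 1 ⇒ 2;  out={3}∪out(2)={0,3}

Text stream:
i=0 'b': node 0→1  → match P4@[0:0]
i=1 'c': node 1→2  → match P0@[0:1]
i=2 'c': node 2→3 (via fail)
i=3 'c': node 3→3 (via fail)
i=4 'b': node 3→4  → match P1@[3:4],P4@[4:4]
i=5 'b': node 4→8 (via fail)  → match P4@[5:5]
i=6 'b': node 8→8 (via fail)  → match P4@[6:6]
i=7 'c': node 8→9  → match P0@[6:7],P3@[5:7]
i=8 'b': node 9→4 (via fail)  → match P1@[7:8],P4@[8:8]
i=9 'b': node 4→8 (via fail)  → match P4@[9:9]
i=10 'c': node 8→9  → match P0@[9:10],P3@[8:10]
i=11 'b': node 9→4 (via fail)  → match P1@[10:11],P4@[11:11]
i=12 'c': node 4→2 (via fail)  → match P0@[11:12]
i=13 'a': node 2→5 (via fail)
i=14 'b': node 5→1 (via fail)  → match P4@[14:14]
i=15 'b': node 1→8  → match P4@[15:15]
i=16 'b': node 8→8 (via fail)  → match P4@[16:16]
i=17 'a': node 8→5 (via fail)
i=18 'c': node 5→6
i=19 'a': node 6→7  → match P2@[17:19]
i=20 'b': node 7→1 (via fail)  → match P4@[20:20]
i=21 'c': node 1→2  → match P0@[20:21]
i=22 'c': node 2→3 (via fail)
i=23 'a': node 3→5 (via fail)
i=24 'a': node 5→5 (via fail)
i=25 'b': node 5→1 (via fail)  → match P4@[25:25]
i=26 'b': node 1→8  → match P4@[26:26]
i=27 'c': node 8→9  → match P0@[26:27],P3@[25:27]
i=28 'a': node 9→5 (via fail)
i=29 'c': node 5→6
i=30 'a': node 6→7  → match P2@[28:30]
i=31 'a': node 7→5 (via fail)
i=32 'a': node 5→5 (via fail)
i=33 'b': node 5→1 (via fail)  → match P4@[33:33]
i=34 'a': node 1→5 (via fail)
i=35 'b': node 5→1 (via fail)  → match P4@[35:35]
i=36 'c': node 1→2  → match P0@[35:36]
i=37 'c': node 2→3 (via fail)
i=38 'b': node 3→4  → match P1@[37:38],P4@[38:38]
i=39 'b': node 4→8 (via fail)  → match P4@[39:39]
i=40 'b': node 8→8 (via fail)  → match P4@[40:40]
i=41 'c': node 8→9  → match P0@[40:41],P3@[39:41]
i=42 'b': node 9→4 (via fail)  → match P1@[41:42],P4@[42:42]
i=43 'b': node 4→8 (via fail)  → match P4@[43:43]
i=44 'c': node 8→9  → match P0@[43:44],P3@[42:44]
i=45 'c': node 9→3 (via fail)
i=46 'b': node 3→4  → match P1@[45:46],P4@[46:46]
i=47 'c': node 4→2 (via fail)  → match P0@[46:47]
i=48 'c': node 2→3 (via fail)
i=49 'b': node 3→4  → match P1@[48:49],P4@[49:49]
i=50 'c': node 4→2 (via fail)  → match P0@[49:50]

Matches: [[0,4],[1,0],[4,1],[4,4],[5,4],[6,4],[7,0],[7,3],[8,1],[8,4],[9,4],[10,0],[10,3],[11,1],[11,4],[12,0],[14,4],[15,4],[16,4],[19,2],[20,4],[21,0],[25,4],[26,4],[27,0],[27,3],[30,2],[33,4],[35,4],[36,0],[38,1],[38,4],[39,4],[40,4],[41,0],[41,3],[42,1],[42,4],[43,4],[44,0],[44,3],[46,1],[46,4],[47,0],[49,1],[49,4],[50,0]]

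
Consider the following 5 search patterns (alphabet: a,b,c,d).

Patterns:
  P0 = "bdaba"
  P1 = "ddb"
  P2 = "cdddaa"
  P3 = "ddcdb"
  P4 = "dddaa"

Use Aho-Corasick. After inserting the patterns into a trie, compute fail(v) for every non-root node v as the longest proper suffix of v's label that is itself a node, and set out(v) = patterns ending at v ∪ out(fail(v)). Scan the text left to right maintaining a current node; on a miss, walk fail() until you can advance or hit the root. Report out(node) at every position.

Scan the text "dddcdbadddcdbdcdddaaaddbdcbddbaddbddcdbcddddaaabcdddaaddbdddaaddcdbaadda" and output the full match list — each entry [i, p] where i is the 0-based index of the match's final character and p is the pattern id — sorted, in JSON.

Build:
Trie nodes:
  0='ε' goto b→1 c→9 d→6
  1='b' goto d→2
  2='bd' goto a→3
  3='bda' goto b→4
  4='bdab' goto a→5
  5='bdaba' goto ·  [P0 ends]
  6='d' goto d→7
  7='dd' goto b→8 c→15 d→18
  8='ddb' goto ·  [P1 ends]
  9='c' goto d→10
  10='cd' goto d→11
  11='cdd' goto d→12
  12='cddd' goto a→13
  13='cddda' goto a→14
  14='cdddaa' goto ·  [P2 ends]
  15='ddc' goto d→16
  16='ddcd' goto b→17
  17='ddcdb' goto ·  [P3 ends]
  18='ddd' goto a→19
  19='ddda' goto a→20
  20='dddaa' goto ·  [P4 ends]

Failure links (BFS by depth):
  fail(1) 'b': from fail(0)=0 chase 'b': 0 ⇒ 0;  out=∅∪out(0)=∅
  fail(6) 'd': from fail(0)=0 chase 'd': 0 ⇒ 0;  out=∅∪out(0)=∅
  fail(9) 'c': from fail(0)=0 chase 'c': 0 ⇒ 0;  out=∅∪out(0)=∅
  fail(2) 'bd': from fail(1)=0 chase 'd': 0 ⇒ 6;  out=∅∪out(6)=∅
  fail(7) 'dd': from fail(6)=0 chase 'd': 0 ⇒ 6;  out=∅∪out(6)=∅
  fail(10) 'cd': from fail(9)=0 chase 'd': 0 ⇒ 6;  out=∅∪out(6)=∅
  fail(3) 'bda': from fail(2)=6 chase 'a': 6→0 ⇒ 0;  out=∅∪out(0)=∅
  fail(8) 'ddb': from fail(7)=6 chase 'b': 6→0 ⇒ 1;  out={1}∪out(1)={1}
  fail(11) 'cdd': from fail(10)=6 chase 'd': 6 ⇒ 7;  out=∅∪out(7)=∅
  fail(15) 'ddc': from fail(7)=6 chase 'c': 6→0 ⇒ 9;  out=∅∪out(9)=∅
  fail(18) 'ddd': from fail(7)=6 chase 'd': 6 ⇒ 7;  out=∅∪out(7)=∅
  fail(4) 'bdab': from fail(3)=0 chase 'b': 0 ⇒ 1;  out=∅∪out(1)=∅
  fail(12) 'cddd': from fail(11)=7 chase 'd': 7 ⇒ 18;  out=∅∪out(18)=∅
  fail(16) 'ddcd': from fail(15)=9 chase 'd': 9 ⇒ 10;  out=∅∪out(10)=∅
  fail(19) 'ddda': from fail(18)=7 chase 'a': 7→6→0 ⇒ 0;  out=∅∪out(0)=∅
  fail(5) 'bdaba': from fail(4)=1 chase 'a': 1→0 ⇒ 0;  out={0}∪out(0)={0}
  fail(13) 'cddda': from fail(12)=18 chase 'a': 18 ⇒ 19;  out=∅∪out(19)=∅
  fail(17) 'ddcdb': from fail(16)=10 chase 'b': 10→6→0 ⇒ 1;  out={3}∪out(1)={3}
  fail(20) 'dddaa': from fail(19)=0 chase 'a': 0 ⇒ 0;  out={4}∪out(0)={4}
  fail(14) 'cdddaa': from fail(13)=19 chase 'a': 19 ⇒ 20;  out={2}∪out(20)={2,4}

Text stream:
[0] read 'd'  n0⇒n6
[1] read 'd'  n6⇒n7
[2] read 'd'  n7⇒n18
[3] read 'c'  n18⇒n15 (fail-walked)
[4] read 'd'  n15⇒n16
[5] read 'b'  n16⇒n17  → match P3@[1:5]
[6] read 'a'  n17⇒n0 (fail-walked)
[7] read 'd'  n0⇒n6
[8] read 'd'  n6⇒n7
[9] read 'd'  n7⇒n18
[10] read 'c'  n18⇒n15 (fail-walked)
[11] read 'd'  n15⇒n16
[12] read 'b'  n16⇒n17  → match P3@[8:12]
[13] read 'd'  n17⇒n2 (fail-walked)
[14] read 'c'  n2⇒n9 (fail-walked)
[15] read 'd'  n9⇒n10
[16] read 'd'  n10⇒n11
[17] read 'd'  n11⇒n12
[18] read 'a'  n12⇒n13
[19] read 'a'  n13⇒n14  → match P2@[14:19],P4@[15:19]
[20] read 'a'  n14⇒n0 (fail-walked)
[21] read 'd'  n0⇒n6
[22] read 'd'  n6⇒n7
[23] read 'b'  n7⇒n8  → match P1@[21:23]
[24] read 'd'  n8⇒n2 (fail-walked)
[25] read 'c'  n2⇒n9 (fail-walked)
[26] read 'b'  n9⇒n1 (fail-walked)
[27] read 'd'  n1⇒n2
[28] read 'd'  n2⇒n7 (fail-walked)
[29] read 'b'  n7⇒n8  → match P1@[27:29]
[30] read 'a'  n8⇒n0 (fail-walked)
[31] read 'd'  n0⇒n6
[32] read 'd'  n6⇒n7
[33] read 'b'  n7⇒n8  → match P1@[31:33]
[34] read 'd'  n8⇒n2 (fail-walked)
[35] read 'd'  n2⇒n7 (fail-walked)
[36] read 'c'  n7⇒n15
[37] read 'd'  n15⇒n16
[38] read 'b'  n16⇒n17  → match P3@[34:38]
[39] read 'c'  n17⇒n9 (fail-walked)
[40] read 'd'  n9⇒n10
[41] read 'd'  n10⇒n11
[42] read 'd'  n11⇒n12
[43] read 'd'  n12⇒n18 (fail-walked)
[44] read 'a'  n18⇒n19
[45] read 'a'  n19⇒n20  → match P4@[41:45]
[46] read 'a'  n20⇒n0 (fail-walked)
[47] read 'b'  n0⇒n1
[48] read 'c'  n1⇒n9 (fail-walked)
[49] read 'd'  n9⇒n10
[50] read 'd'  n10⇒n11
[51] read 'd'  n11⇒n12
[52] read 'a'  n12⇒n13
[53] read 'a'  n13⇒n14  → match P2@[48:53],P4@[49:53]
[54] read 'd'  n14⇒n6 (fail-walked)
[55] read 'd'  n6⇒n7
[56] read 'b'  n7⇒n8  → match P1@[54:56]
[57] read 'd'  n8⇒n2 (fail-walked)
[58] read 'd'  n2⇒n7 (fail-walked)
[59] read 'd'  n7⇒n18
[60] read 'a'  n18⇒n19
[61] read 'a'  n19⇒n20  → match P4@[57:61]
[62] read 'd'  n20⇒n6 (fail-walked)
[63] read 'd'  n6⇒n7
[64] read 'c'  n7⇒n15
[65] read 'd'  n15⇒n16
[66] read 'b'  n16⇒n17  → match P3@[62:66]
[67] read 'a'  n17⇒n0 (fail-walked)
[68] read 'a'  n0⇒n0
[69] read 'd'  n0⇒n6
[70] read 'd'  n6⇒n7
[71] read 'a'  n7⇒n0 (fail-walked)

All matches (sorted): [[5,3],[12,3],[19,2],[19,4],[23,1],[29,1],[33,1],[38,3],[45,4],[53,2],[53,4],[56,1],[61,4],[66,3]]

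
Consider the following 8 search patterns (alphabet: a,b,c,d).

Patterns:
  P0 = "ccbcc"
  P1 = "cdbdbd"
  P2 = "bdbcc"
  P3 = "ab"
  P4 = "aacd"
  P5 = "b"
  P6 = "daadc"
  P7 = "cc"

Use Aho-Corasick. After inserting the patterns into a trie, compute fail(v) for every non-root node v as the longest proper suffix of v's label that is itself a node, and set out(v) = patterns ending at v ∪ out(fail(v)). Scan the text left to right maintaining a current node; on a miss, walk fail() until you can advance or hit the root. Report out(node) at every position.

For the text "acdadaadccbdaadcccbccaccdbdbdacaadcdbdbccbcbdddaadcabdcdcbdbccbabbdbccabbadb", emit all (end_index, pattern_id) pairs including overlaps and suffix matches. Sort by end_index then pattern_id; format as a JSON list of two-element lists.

Construct AC machine:
Trie (insert patterns):
  n0 'ε': a→16 b→11 c→1 d→21
  n1 'c': c→2 d→6
  n2 'cc': b→3  [P7 ends]
  n3 'ccb': c→4
  n4 'ccbc': c→5
  n5 'ccbcc': ·  [P0 ends]
  n6 'cd': b→7
  n7 'cdb': d→8
  n8 'cdbd': b→9
  n9 'cdbdb': d→10
  n10 'cdbdbd': ·  [P1 ends]
  n11 'b': d→12  [P5 ends]
  n12 'bd': b→13
  n13 'bdb': c→14
  n14 'bdbc': c→15
  n15 'bdbcc': ·  [P2 ends]
  n16 'a': a→18 b→17
  n17 'ab': ·  [P3 ends]
  n18 'aa': c→19
  n19 'aac': d→20
  n20 'aacd': ·  [P4 ends]
  n21 'd': a→22
  n22 'da': a→23
  n23 'daa': d→24
  n24 'daad': c→25
  n25 'daadc': ·  [P6 ends]

BFS fail/out derivation:
  fail(1) 'c': from fail(0)=0 chase 'c': 0 ⇒ 0;  out=∅∪out(0)=∅
  fail(11) 'b': from fail(0)=0 chase 'b': 0 ⇒ 0;  out={5}∪out(0)={5}
  fail(16) 'a': from fail(0)=0 chase 'a': 0 ⇒ 0;  out=∅∪out(0)=∅
  fail(21) 'd': from fail(0)=0 chase 'd': 0 ⇒ 0;  out=∅∪out(0)=∅
  fail(2) 'cc': from fail(1)=0 chase 'c': 0 ⇒ 1;  out={7}∪out(1)={7}
  fail(6) 'cd': from fail(1)=0 chase 'd': 0 ⇒ 21;  out=∅∪out(21)=∅
  fail(12) 'bd': from fail(11)=0 chase 'd': 0 ⇒ 21;  out=∅∪out(21)=∅
  fail(17) 'ab': from fail(16)=0 chase 'b': 0 ⇒ 11;  out={3}∪out(11)={3,5}
  fail(18) 'aa': from fail(16)=0 chase 'a': 0 ⇒ 16;  out=∅∪out(16)=∅
  fail(22) 'da': from fail(21)=0 chase 'a': 0 ⇒ 16;  out=∅∪out(16)=∅
  fail(3) 'ccb': from fail(2)=1 chase 'b': 1→0 ⇒ 11;  out=∅∪out(11)={5}
  fail(7) 'cdb': from fail(6)=21 chase 'b': 21→0 ⇒ 11;  out=∅∪out(11)={5}
  fail(13) 'bdb': from fail(12)=21 chase 'b': 21→0 ⇒ 11;  out=∅∪out(11)={5}
  fail(19) 'aac': from fail(18)=16 chase 'c': 16→0 ⇒ 1;  out=∅∪out(1)=∅
  fail(23) 'daa': from fail(22)=16 chase 'a': 16 ⇒ 18;  out=∅∪out(18)=∅
  fail(4) 'ccbc': from fail(3)=11 chase 'c': 11→0 ⇒ 1;  out=∅∪out(1)=∅
  fail(8) 'cdbd': from fail(7)=11 chase 'd': 11 ⇒ 12;  out=∅∪out(12)=∅
  fail(14) 'bdbc': from fail(13)=11 chase 'c': 11→0 ⇒ 1;  out=∅∪out(1)=∅
  fail(20) 'aacd': from fail(19)=1 chase 'd': 1 ⇒ 6;  out={4}∪out(6)={4}
  fail(24) 'daad': from fail(23)=18 chase 'd': 18→16→0 ⇒ 21;  out=∅∪out(21)=∅
  fail(5) 'ccbcc': from fail(4)=1 chase 'c': 1 ⇒ 2;  out={0}∪out(2)={0,7}
  fail(9) 'cdbdb': from fail(8)=12 chase 'b': 12 ⇒ 13;  out=∅∪out(13)={5}
  fail(15) 'bdbcc': from fail(14)=1 chase 'c': 1 ⇒ 2;  out={2}∪out(2)={2,7}
  fail(25) 'daadc': from fail(24)=21 chase 'c': 21→0 ⇒ 1;  out={6}∪out(1)={6}
  fail(10) 'cdbdbd': from fail(9)=13 chase 'd': 13→11 ⇒ 12;  out={1}∪out(12)={1}

Run:
pos 0 'a': at 16
pos 1 'c': at 1 (fail-walked)
pos 2 'd': at 6
pos 3 'a': at 22 (fail-walked)
pos 4 'd': at 21 (fail-walked)
pos 5 'a': at 22
pos 6 'a': at 23
pos 7 'd': at 24
pos 8 'c': at 25  emit P6@[4:8]
pos 9 'c': at 2 (fail-walked)  emit P7@[8:9]
pos 10 'b': at 3  emit P5@[10:10]
pos 11 'd': at 12 (fail-walked)
pos 12 'a': at 22 (fail-walked)
pos 13 'a': at 23
pos 14 'd': at 24
pos 15 'c': at 25  emit P6@[11:15]
pos 16 'c': at 2 (fail-walked)  emit P7@[15:16]
pos 17 'c': at 2 (fail-walked)  emit P7@[16:17]
pos 18 'b': at 3  emit P5@[18:18]
pos 19 'c': at 4
pos 20 'c': at 5  emit P0@[16:20],P7@[19:20]
pos 21 'a': at 16 (fail-walked)
pos 22 'c': at 1 (fail-walked)
pos 23 'c': at 2  emit P7@[22:23]
pos 24 'd': at 6 (fail-walked)
pos 25 'b': at 7  emit P5@[25:25]
pos 26 'd': at 8
pos 27 'b': at 9  emit P5@[27:27]
pos 28 'd': at 10  emit P1@[23:28]
pos 29 'a': at 22 (fail-walked)
pos 30 'c': at 1 (fail-walked)
pos 31 'a': at 16 (fail-walked)
pos 32 'a': at 18
pos 33 'd': at 21 (fail-walked)
pos 34 'c': at 1 (fail-walked)
pos 35 'd': at 6
pos 36 'b': at 7  emit P5@[36:36]
pos 37 'd': at 8
pos 38 'b': at 9  emit P5@[38:38]
pos 39 'c': at 14 (fail-walked)
pos 40 'c': at 15  emit P2@[36:40],P7@[39:40]
pos 41 'b': at 3 (fail-walked)  emit P5@[41:41]
pos 42 'c': at 4
pos 43 'b': at 11 (fail-walked)  emit P5@[43:43]
pos 44 'd': at 12
pos 45 'd': at 21 (fail-walked)
pos 46 'd': at 21 (fail-walked)
pos 47 'a': at 22
pos 48 'a': at 23
pos 49 'd': at 24
pos 50 'c': at 25  emit P6@[46:50]
pos 51 'a': at 16 (fail-walked)
pos 52 'b': at 17  emit P3@[51:52],P5@[52:52]
pos 53 'd': at 12 (fail-walked)
pos 54 'c': at 1 (fail-walked)
pos 55 'd': at 6
pos 56 'c': at 1 (fail-walked)
pos 57 'b': at 11 (fail-walked)  emit P5@[57:57]
pos 58 'd': at 12
pos 59 'b': at 13  emit P5@[59:59]
pos 60 'c': at 14
pos 61 'c': at 15  emit P2@[57:61],P7@[60:61]
pos 62 'b': at 3 (fail-walked)  emit P5@[62:62]
pos 63 'a': at 16 (fail-walked)
pos 64 'b': at 17  emit P3@[63:64],P5@[64:64]
pos 65 'b': at 11 (fail-walked)  emit P5@[65:65]
pos 66 'd': at 12
pos 67 'b': at 13  emit P5@[67:67]
pos 68 'c': at 14
pos 69 'c': at 15  emit P2@[65:69],P7@[68:69]
pos 70 'a': at 16 (fail-walked)
pos 71 'b': at 17  emit P3@[70:71],P5@[71:71]
pos 72 'b': at 11 (fail-walked)  emit P5@[72:72]
pos 73 'a': at 16 (fail-walked)
pos 74 'd': at 21 (fail-walked)
pos 75 'b': at 11 (fail-walked)  emit P5@[75:75]

Matches: [[8,6],[9,7],[10,5],[15,6],[16,7],[17,7],[18,5],[20,0],[20,7],[23,7],[25,5],[27,5],[28,1],[36,5],[38,5],[40,2],[40,7],[41,5],[43,5],[50,6],[52,3],[52,5],[57,5],[59,5],[61,2],[61,7],[62,5],[64,3],[64,5],[65,5],[67,5],[69,2],[69,7],[71,3],[71,5],[72,5],[75,5]]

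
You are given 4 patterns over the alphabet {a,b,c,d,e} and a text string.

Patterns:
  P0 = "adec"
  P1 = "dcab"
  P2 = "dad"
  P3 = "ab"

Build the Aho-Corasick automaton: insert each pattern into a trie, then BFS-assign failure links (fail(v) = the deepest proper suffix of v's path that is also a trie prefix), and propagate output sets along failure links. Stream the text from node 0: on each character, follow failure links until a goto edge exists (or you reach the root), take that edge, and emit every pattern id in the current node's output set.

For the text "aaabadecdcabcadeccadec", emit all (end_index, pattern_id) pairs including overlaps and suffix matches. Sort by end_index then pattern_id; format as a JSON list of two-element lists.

Construct AC machine:
Trie (insert patterns):
  0='ε' goto a→1 d→5
  1='a' goto b→11 d→2
  2='ad' goto e→3
  3='ade' goto c→4
  4='adec' goto ·  ←P0
  5='d' goto a→9 c→6
  6='dc' goto a→7
  7='dca' goto b→8
  8='dcab' goto ·  ←P1
  9='da' goto d→10
  10='dad' goto ·  ←P2
  11='ab' goto ·  ←P3

BFS fail/out derivation:
  n1('a'): parent n0 fail=0; on 'a' 0 → fail=0;  out ∅∪∅=∅
  n5('d'): parent n0 fail=0; on 'd' 0 → fail=0;  out ∅∪∅=∅
  n2('ad'): parent n1 fail=0; on 'd' 0 → fail=5;  out ∅∪∅=∅
  n6('dc'): parent n5 fail=0; on 'c' 0 → fail=0;  out ∅∪∅=∅
  n9('da'): parent n5 fail=0; on 'a' 0 → fail=1;  out ∅∪∅=∅
  n11('ab'): parent n1 fail=0; on 'b' 0 → fail=0;  out {3}∪∅={3}
  n3('ade'): parent n2 fail=5; on 'e' 5→0 → fail=0;  out ∅∪∅=∅
  n7('dca'): parent n6 fail=0; on 'a' 0 → fail=1;  out ∅∪∅=∅
  n10('dad'): parent n9 fail=1; on 'd' 1 → fail=2;  out {2}∪∅={2}
  n4('adec'): parent n3 fail=0; on 'c' 0 → fail=0;  out {0}∪∅={0}
  n8('dcab'): parent n7 fail=1; on 'b' 1 → fail=11;  out {1}∪{3}={1,3}

Text stream:
pos 0 'a': at 1
pos 1 'a': at 1 (fail-walked)
pos 2 'a': at 1 (fail-walked)
pos 3 'b': at 11  → match P3@[2:3]
pos 4 'a': at 1 (fail-walked)
pos 5 'd': at 2
pos 6 'e': at 3
pos 7 'c': at 4  → match P0@[4:7]
pos 8 'd': at 5 (fail-walked)
pos 9 'c': at 6
pos 10 'a': at 7
pos 11 'b': at 8  → match P1@[8:11],P3@[10:11]
pos 12 'c': at 0 (fail-walked)
pos 13 'a': at 1
pos 14 'd': at 2
pos 15 'e': at 3
pos 16 'c': at 4  → match P0@[13:16]
pos 17 'c': at 0 (fail-walked)
pos 18 'a': at 1
pos 19 'd': at 2
pos 20 'e': at 3
pos 21 'c': at 4  → match P0@[18:21]

Matches: [[3,3],[7,0],[11,1],[11,3],[16,0],[21,0]]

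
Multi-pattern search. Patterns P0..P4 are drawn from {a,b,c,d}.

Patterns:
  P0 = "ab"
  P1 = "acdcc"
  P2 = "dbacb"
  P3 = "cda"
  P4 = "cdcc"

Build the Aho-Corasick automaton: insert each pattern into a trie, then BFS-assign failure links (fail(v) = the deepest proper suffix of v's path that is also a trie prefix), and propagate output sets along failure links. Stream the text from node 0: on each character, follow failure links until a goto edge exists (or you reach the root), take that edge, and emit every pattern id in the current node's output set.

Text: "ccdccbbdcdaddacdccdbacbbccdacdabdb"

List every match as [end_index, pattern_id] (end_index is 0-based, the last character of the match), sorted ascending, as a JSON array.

Build automaton:
Trie (insert patterns):
  n0 'ε': a→1 c→12 d→7
  n1 'a': b→2 c→3
  n2 'ab': ·  ←P0
  n3 'ac': d→4
  n4 'acd': c→5
  n5 'acdc': c→6
  n6 'acdcc': ·  ←P1
  n7 'd': b→8
  n8 'db': a→9
  n9 'dba': c→10
  n10 'dbac': b→11
  n11 'dbacb': ·  ←P2
  n12 'c': d→13
  n13 'cd': a→14 c→15
  n14 'cda': ·  ←P3
  n15 'cdc': c→16
  n16 'cdcc': ·  ←P4

Failure links (BFS by depth):
  fail(1) 'a': from fail(0)=0 chase 'a': 0 ⇒ 0;  out=∅∪out(0)=∅
  fail(7) 'd': from fail(0)=0 chase 'd': 0 ⇒ 0;  out=∅∪out(0)=∅
  fail(12) 'c': from fail(0)=0 chase 'c': 0 ⇒ 0;  out=∅∪out(0)=∅
  fail(2) 'ab': from fail(1)=0 chase 'b': 0 ⇒ 0;  out={0}∪out(0)={0}
  fail(3) 'ac': from fail(1)=0 chase 'c': 0 ⇒ 12;  out=∅∪out(12)=∅
  fail(8) 'db': from fail(7)=0 chase 'b': 0 ⇒ 0;  out=∅∪out(0)=∅
  fail(13) 'cd': from fail(12)=0 chase 'd': 0 ⇒ 7;  out=∅∪out(7)=∅
  fail(4) 'acd': from fail(3)=12 chase 'd': 12 ⇒ 13;  out=∅∪out(13)=∅
  fail(9) 'dba': from fail(8)=0 chase 'a': 0 ⇒ 1;  out=∅∪out(1)=∅
  fail(14) 'cda': from fail(13)=7 chase 'a': 7→0 ⇒ 1;  out={3}∪out(1)={3}
  fail(15) 'cdc': from fail(13)=7 chase 'c': 7→0 ⇒ 12;  out=∅∪out(12)=∅
  fail(5) 'acdc': from fail(4)=13 chase 'c': 13 ⇒ 15;  out=∅∪out(15)=∅
  fail(10) 'dbac': from fail(9)=1 chase 'c': 1 ⇒ 3;  out=∅∪out(3)=∅
  fail(16) 'cdcc': from fail(15)=12 chase 'c': 12→0 ⇒ 12;  out={4}∪out(12)={4}
  fail(6) 'acdcc': from fail(5)=15 chase 'c': 15 ⇒ 16;  out={1}∪out(16)={1,4}
  fail(11) 'dbacb': from fail(10)=3 chase 'b': 3→12→0 ⇒ 0;  out={2}∪out(0)={2}

Scan:
[0] read 'c'  n0⇒n12
[1] read 'c'  n12⇒n12 ·f
[2] read 'd'  n12⇒n13
[3] read 'c'  n13⇒n15
[4] read 'c'  n15⇒n16  → match P4@[1:4]
[5] read 'b'  n16⇒n0 ·f
[6] read 'b'  n0⇒n0
[7] read 'd'  n0⇒n7
[8] read 'c'  n7⇒n12 ·f
[9] read 'd'  n12⇒n13
[10] read 'a'  n13⇒n14  → match P3@[8:10]
[11] read 'd'  n14⇒n7 ·f
[12] read 'd'  n7⇒n7 ·f
[13] read 'a'  n7⇒n1 ·f
[14] read 'c'  n1⇒n3
[15] read 'd'  n3⇒n4
[16] read 'c'  n4⇒n5
[17] read 'c'  n5⇒n6  → match P1@[13:17],P4@[14:17]
[18] read 'd'  n6⇒n13 ·f
[19] read 'b'  n13⇒n8 ·f
[20] read 'a'  n8⇒n9
[21] read 'c'  n9⇒n10
[22] read 'b'  n10⇒n11  → match P2@[18:22]
[23] read 'b'  n11⇒n0 ·f
[24] read 'c'  n0⇒n12
[25] read 'c'  n12⇒n12 ·f
[26] read 'd'  n12⇒n13
[27] read 'a'  n13⇒n14  → match P3@[25:27]
[28] read 'c'  n14⇒n3 ·f
[29] read 'd'  n3⇒n4
[30] read 'a'  n4⇒n14 ·f  → match P3@[28:30]
[31] read 'b'  n14⇒n2 ·f  → match P0@[30:31]
[32] read 'd'  n2⇒n7 ·f
[33] read 'b'  n7⇒n8

Result: [[4,4],[10,3],[17,1],[17,4],[22,2],[27,3],[30,3],[31,0]]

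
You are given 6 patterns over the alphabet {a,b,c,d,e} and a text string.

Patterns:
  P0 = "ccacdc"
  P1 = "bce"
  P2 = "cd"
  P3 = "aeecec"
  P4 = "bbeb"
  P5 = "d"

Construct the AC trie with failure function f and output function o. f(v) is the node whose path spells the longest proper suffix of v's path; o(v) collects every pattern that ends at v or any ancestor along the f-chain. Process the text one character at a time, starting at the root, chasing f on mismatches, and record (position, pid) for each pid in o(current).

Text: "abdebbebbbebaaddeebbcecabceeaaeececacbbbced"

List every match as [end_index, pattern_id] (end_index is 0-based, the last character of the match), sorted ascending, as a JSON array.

Construct AC machine:
Trie (insert patterns):
  0='ε' goto a→11 b→7 c→1 d→20
  1='c' goto c→2 d→10
  2='cc' goto a→3
  3='cca' goto c→4
  4='ccac' goto d→5
  5='ccacd' goto c→6
  6='ccacdc' goto ·  ←P0
  7='b' goto b→17 c→8
  8='bc' goto e→9
  9='bce' goto ·  ←P1
  10='cd' goto ·  ←P2
  11='a' goto e→12
  12='ae' goto e→13
  13='aee' goto c→14
  14='aeec' goto e→15
  15='aeece' goto c→16
  16='aeecec' goto ·  ←P3
  17='bb' goto e→18
  18='bbe' goto b→19
  19='bbeb' goto ·  ←P4
  20='d' goto ·  ←P5

Failure links (BFS by depth):
  fail(1) 'c': from fail(0)=0 chase 'c': 0 ⇒ 0;  out=∅∪out(0)=∅
  fail(7) 'b': from fail(0)=0 chase 'b': 0 ⇒ 0;  out=∅∪out(0)=∅
  fail(11) 'a': from fail(0)=0 chase 'a': 0 ⇒ 0;  out=∅∪out(0)=∅
  fail(20) 'd': from fail(0)=0 chase 'd': 0 ⇒ 0;  out={5}∪out(0)={5}
  fail(2) 'cc': from fail(1)=0 chase 'c': 0 ⇒ 1;  out=∅∪out(1)=∅
  fail(8) 'bc': from fail(7)=0 chase 'c': 0 ⇒ 1;  out=∅∪out(1)=∅
  fail(10) 'cd': from fail(1)=0 chase 'd': 0 ⇒ 20;  out={2}∪out(20)={2,5}
  fail(12) 'ae': from fail(11)=0 chase 'e': 0 ⇒ 0;  out=∅∪out(0)=∅
  fail(17) 'bb': from fail(7)=0 chase 'b': 0 ⇒ 7;  out=∅∪out(7)=∅
  fail(3) 'cca': from fail(2)=1 chase 'a': 1→0 ⇒ 11;  out=∅∪out(11)=∅
  fail(9) 'bce': from fail(8)=1 chase 'e': 1→0 ⇒ 0;  out={1}∪out(0)={1}
  fail(13) 'aee': from fail(12)=0 chase 'e': 0 ⇒ 0;  out=∅∪out(0)=∅
  fail(18) 'bbe': from fail(17)=7 chase 'e': 7→0 ⇒ 0;  out=∅∪out(0)=∅
  fail(4) 'ccac': from fail(3)=11 chase 'c': 11→0 ⇒ 1;  out=∅∪out(1)=∅
  fail(14) 'aeec': from fail(13)=0 chase 'c': 0 ⇒ 1;  out=∅∪out(1)=∅
  fail(19) 'bbeb': from fail(18)=0 chase 'b': 0 ⇒ 7;  out={4}∪out(7)={4}
  fail(5) 'ccacd': from fail(4)=1 chase 'd': 1 ⇒ 10;  out=∅∪out(10)={2,5}
  fail(15) 'aeece': from fail(14)=1 chase 'e': 1→0 ⇒ 0;  out=∅∪out(0)=∅
  fail(6) 'ccacdc': from fail(5)=10 chase 'c': 10→20→0 ⇒ 1;  out={0}∪out(1)={0}
  fail(16) 'aeecec': from fail(15)=0 chase 'c': 0 ⇒ 1;  out={3}∪out(1)={3}

Scan:
i=0 'a': node 0→11
i=1 'b': node 11→7 (fail-walked)
i=2 'd': node 7→20 (fail-walked)  emit P5@[2:2]
i=3 'e': node 20→0 (fail-walked)
i=4 'b': node 0→7
i=5 'b': node 7→17
i=6 'e': node 17→18
i=7 'b': node 18→19  emit P4@[4:7]
i=8 'b': node 19→17 (fail-walked)
i=9 'b': node 17→17 (fail-walked)
i=10 'e': node 17→18
i=11 'b': node 18→19  emit P4@[8:11]
i=12 'a': node 19→11 (fail-walked)
i=13 'a': node 11→11 (fail-walked)
i=14 'd': node 11→20 (fail-walked)  emit P5@[14:14]
i=15 'd': node 20→20 (fail-walked)  emit P5@[15:15]
i=16 'e': node 20→0 (fail-walked)
i=17 'e': node 0→0
i=18 'b': node 0→7
i=19 'b': node 7→17
i=20 'c': node 17→8 (fail-walked)
i=21 'e': node 8→9  emit P1@[19:21]
i=22 'c': node 9→1 (fail-walked)
i=23 'a': node 1→11 (fail-walked)
i=24 'b': node 11→7 (fail-walked)
i=25 'c': node 7→8
i=26 'e': node 8→9  emit P1@[24:26]
i=27 'e': node 9→0 (fail-walked)
i=28 'a': node 0→11
i=29 'a': node 11→11 (fail-walked)
i=30 'e': node 11→12
i=31 'e': node 12→13
i=32 'c': node 13→14
i=33 'e': node 14→15
i=34 'c': node 15→16  emit P3@[29:34]
i=35 'a': node 16→11 (fail-walked)
i=36 'c': node 11→1 (fail-walked)
i=37 'b': node 1→7 (fail-walked)
i=38 'b': node 7→17
i=39 'b': node 17→17 (fail-walked)
i=40 'c': node 17→8 (fail-walked)
i=41 'e': node 8→9  emit P1@[39:41]
i=42 'd': node 9→20 (fail-walked)  emit P5@[42:42]

Result: [[2,5],[7,4],[11,4],[14,5],[15,5],[21,1],[26,1],[34,3],[41,1],[42,5]]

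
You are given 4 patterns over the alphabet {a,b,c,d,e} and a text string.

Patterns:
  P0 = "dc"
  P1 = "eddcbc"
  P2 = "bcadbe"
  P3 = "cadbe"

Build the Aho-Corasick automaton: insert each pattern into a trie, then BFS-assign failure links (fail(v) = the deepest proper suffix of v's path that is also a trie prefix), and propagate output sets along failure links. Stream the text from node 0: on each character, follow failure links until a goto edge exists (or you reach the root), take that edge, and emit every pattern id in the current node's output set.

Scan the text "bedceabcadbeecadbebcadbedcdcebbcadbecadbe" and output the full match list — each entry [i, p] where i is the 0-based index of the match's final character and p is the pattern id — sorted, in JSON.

Build:
Trie (insert patterns):
  n0 'ε': b→9 c→15 d→1 e→3
  n1 'd': c→2
  n2 'dc': ·  [P0 ends]
  n3 'e': d→4
  n4 'ed': d→5
  n5 'edd': c→6
  n6 'eddc': b→7
  n7 'eddcb': c→8
  n8 'eddcbc': ·  [P1 ends]
  n9 'b': c→10
  n10 'bc': a→11
  n11 'bca': d→12
  n12 'bcad': b→13
  n13 'bcadb': e→14
  n14 'bcadbe': ·  [P2 ends]
  n15 'c': a→16
  n16 'ca': d→17
  n17 'cad': b→18
  n18 'cadb': e→19
  n19 'cadbe': ·  [P3 ends]

Failure links (BFS by depth):
  n1('d'): parent n0 fail=0; on 'd' 0 → fail=0;  out ∅∪∅=∅
  n3('e'): parent n0 fail=0; on 'e' 0 → fail=0;  out ∅∪∅=∅
  n9('b'): parent n0 fail=0; on 'b' 0 → fail=0;  out ∅∪∅=∅
  n15('c'): parent n0 fail=0; on 'c' 0 → fail=0;  out ∅∪∅=∅
  n2('dc'): parent n1 fail=0; on 'c' 0 → fail=15;  out {0}∪∅={0}
  n4('ed'): parent n3 fail=0; on 'd' 0 → fail=1;  out ∅∪∅=∅
  n10('bc'): parent n9 fail=0; on 'c' 0 → fail=15;  out ∅∪∅=∅
  n16('ca'): parent n15 fail=0; on 'a' 0 → fail=0;  out ∅∪∅=∅
  n5('edd'): parent n4 fail=1; on 'd' 1→0 → fail=1;  out ∅∪∅=∅
  n11('bca'): parent n10 fail=15; on 'a' 15 → fail=16;  out ∅∪∅=∅
  n17('cad'): parent n16 fail=0; on 'd' 0 → fail=1;  out ∅∪∅=∅
  n6('eddc'): parent n5 fail=1; on 'c' 1 → fail=2;  out ∅∪{0}={0}
  n12('bcad'): parent n11 fail=16; on 'd' 16 → fail=17;  out ∅∪∅=∅
  n18('cadb'): parent n17 fail=1; on 'b' 1→0 → fail=9;  out ∅∪∅=∅
  n7('eddcb'): parent n6 fail=2; on 'b' 2→15→0 → fail=9;  out ∅∪∅=∅
  n13('bcadb'): parent n12 fail=17; on 'b' 17 → fail=18;  out ∅∪∅=∅
  n19('cadbe'): parent n18 fail=9; on 'e' 9→0 → fail=3;  out {3}∪∅={3}
  n8('eddcbc'): parent n7 fail=9; on 'c' 9 → fail=10;  out {1}∪∅={1}
  n14('bcadbe'): parent n13 fail=18; on 'e' 18 → fail=19;  out {2}∪{3}={2,3}

Run:
pos 0 'b': at 9
pos 1 'e': at 3 ·f
pos 2 'd': at 4
pos 3 'c': at 2 ·f  → match P0@[2:3]
pos 4 'e': at 3 ·f
pos 5 'a': at 0 ·f
pos 6 'b': at 9
pos 7 'c': at 10
pos 8 'a': at 11
pos 9 'd': at 12
pos 10 'b': at 13
pos 11 'e': at 14  → match P2@[6:11],P3@[7:11]
pos 12 'e': at 3 ·f
pos 13 'c': at 15 ·f
pos 14 'a': at 16
pos 15 'd': at 17
pos 16 'b': at 18
pos 17 'e': at 19  → match P3@[13:17]
pos 18 'b': at 9 ·f
pos 19 'c': at 10
pos 20 'a': at 11
pos 21 'd': at 12
pos 22 'b': at 13
pos 23 'e': at 14  → match P2@[18:23],P3@[19:23]
pos 24 'd': at 4 ·f
pos 25 'c': at 2 ·f  → match P0@[24:25]
pos 26 'd': at 1 ·f
pos 27 'c': at 2  → match P0@[26:27]
pos 28 'e': at 3 ·f
pos 29 'b': at 9 ·f
pos 30 'b': at 9 ·f
pos 31 'c': at 10
pos 32 'a': at 11
pos 33 'd': at 12
pos 34 'b': at 13
pos 35 'e': at 14  → match P2@[30:35],P3@[31:35]
pos 36 'c': at 15 ·f
pos 37 'a': at 16
pos 38 'd': at 17
pos 39 'b': at 18
pos 40 'e': at 19  → match P3@[36:40]

Result: [[3,0],[11,2],[11,3],[17,3],[23,2],[23,3],[25,0],[27,0],[35,2],[35,3],[40,3]]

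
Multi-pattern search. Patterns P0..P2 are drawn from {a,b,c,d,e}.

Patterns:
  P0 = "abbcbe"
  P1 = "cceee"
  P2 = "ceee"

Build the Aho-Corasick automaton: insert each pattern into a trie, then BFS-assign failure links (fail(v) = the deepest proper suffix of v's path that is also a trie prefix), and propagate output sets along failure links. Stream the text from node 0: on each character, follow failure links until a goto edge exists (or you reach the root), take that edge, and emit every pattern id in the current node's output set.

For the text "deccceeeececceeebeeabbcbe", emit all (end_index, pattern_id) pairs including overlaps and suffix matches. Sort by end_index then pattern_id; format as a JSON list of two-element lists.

Build:
Trie nodes:
  0='ε' goto a→1 c→7
  1='a' goto b→2
  2='ab' goto b→3
  3='abb' goto c→4
  4='abbc' goto b→5
  5='abbcb' goto e→6
  6='abbcbe' goto ·  [P0 ends]
  7='c' goto c→8 e→12
  8='cc' goto e→9
  9='cce' goto e→10
  10='ccee' goto e→11
  11='cceee' goto ·  [P1 ends]
  12='ce' goto e→13
  13='cee' goto e→14
  14='ceee' goto ·  [P2 ends]

Failure links (BFS by depth):
  n1('a'): parent n0 fail=0; on 'a' 0 → fail=0;  out ∅∪∅=∅
  n7('c'): parent n0 fail=0; on 'c' 0 → fail=0;  out ∅∪∅=∅
  n2('ab'): parent n1 fail=0; on 'b' 0 → fail=0;  out ∅∪∅=∅
  n8('cc'): parent n7 fail=0; on 'c' 0 → fail=7;  out ∅∪∅=∅
  n12('ce'): parent n7 fail=0; on 'e' 0 → fail=0;  out ∅∪∅=∅
  n3('abb'): parent n2 fail=0; on 'b' 0 → fail=0;  out ∅∪∅=∅
  n9('cce'): parent n8 fail=7; on 'e' 7 → fail=12;  out ∅∪∅=∅
  n13('cee'): parent n12 fail=0; on 'e' 0 → fail=0;  out ∅∪∅=∅
  n4('abbc'): parent n3 fail=0; on 'c' 0 → fail=7;  out ∅∪∅=∅
  n10('ccee'): parent n9 fail=12; on 'e' 12 → fail=13;  out ∅∪∅=∅
  n14('ceee'): parent n13 fail=0; on 'e' 0 → fail=0;  out {2}∪∅={2}
  n5('abbcb'): parent n4 fail=7; on 'b' 7→0 → fail=0;  out ∅∪∅=∅
  n11('cceee'): parent n10 fail=13; on 'e' 13 → fail=14;  out {1}∪{2}={1,2}
  n6('abbcbe'): parent n5 fail=0; on 'e' 0 → fail=0;  out {0}∪∅={0}

Run:
[0] read 'd'  n0⇒n0
[1] read 'e'  n0⇒n0
[2] read 'c'  n0⇒n7
[3] read 'c'  n7⇒n8
[4] read 'c'  n8⇒n8 (via fail)
[5] read 'e'  n8⇒n9
[6] read 'e'  n9⇒n10
[7] read 'e'  n10⇒n11  ** P1@[3:7],P2@[4:7]
[8] read 'e'  n11⇒n0 (via fail)
[9] read 'c'  n0⇒n7
[10] read 'e'  n7⇒n12
[11] read 'c'  n12⇒n7 (via fail)
[12] read 'c'  n7⇒n8
[13] read 'e'  n8⇒n9
[14] read 'e'  n9⇒n10
[15] read 'e'  n10⇒n11  ** P1@[11:15],P2@[12:15]
[16] read 'b'  n11⇒n0 (via fail)
[17] read 'e'  n0⇒n0
[18] read 'e'  n0⇒n0
[19] read 'a'  n0⇒n1
[20] read 'b'  n1⇒n2
[21] read 'b'  n2⇒n3
[22] read 'c'  n3⇒n4
[23] read 'b'  n4⇒n5
[24] read 'e'  n5⇒n6  ** P0@[19:24]

Matches: [[7,1],[7,2],[15,1],[15,2],[24,0]]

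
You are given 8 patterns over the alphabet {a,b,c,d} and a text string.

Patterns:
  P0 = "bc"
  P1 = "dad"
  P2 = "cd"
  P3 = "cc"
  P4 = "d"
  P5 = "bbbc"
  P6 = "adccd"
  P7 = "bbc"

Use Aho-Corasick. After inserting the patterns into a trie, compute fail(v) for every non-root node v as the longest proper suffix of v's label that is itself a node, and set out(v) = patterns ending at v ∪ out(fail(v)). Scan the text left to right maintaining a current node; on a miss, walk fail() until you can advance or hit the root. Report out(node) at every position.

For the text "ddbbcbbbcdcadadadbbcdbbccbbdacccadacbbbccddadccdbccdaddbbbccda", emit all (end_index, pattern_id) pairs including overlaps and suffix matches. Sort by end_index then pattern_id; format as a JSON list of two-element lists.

Construct AC machine:
Trie (insert patterns):
  n0 'ε': a→12 b→1 c→6 d→3
  n1 'b': b→9 c→2
  n2 'bc': ·  ←P0
  n3 'd': a→4  ←P4
  n4 'da': d→5
  n5 'dad': ·  ←P1
  n6 'c': c→8 d→7
  n7 'cd': ·  ←P2
  n8 'cc': ·  ←P3
  n9 'bb': b→10 c→17
  n10 'bbb': c→11
  n11 'bbbc': ·  ←P5
  n12 'a': d→13
  n13 'ad': c→14
  n14 'adc': c→15
  n15 'adcc': d→16
  n16 'adccd': ·  ←P6
  n17 'bbc': ·  ←P7

BFS fail/out derivation:
  fail(1) 'b': from fail(0)=0 chase 'b': 0 ⇒ 0;  out=∅∪out(0)=∅
  fail(3) 'd': from fail(0)=0 chase 'd': 0 ⇒ 0;  out={4}∪out(0)={4}
  fail(6) 'c': from fail(0)=0 chase 'c': 0 ⇒ 0;  out=∅∪out(0)=∅
  fail(12) 'a': from fail(0)=0 chase 'a': 0 ⇒ 0;  out=∅∪out(0)=∅
  fail(2) 'bc': from fail(1)=0 chase 'c': 0 ⇒ 6;  out={0}∪out(6)={0}
  fail(4) 'da': from fail(3)=0 chase 'a': 0 ⇒ 12;  out=∅∪out(12)=∅
  fail(7) 'cd': from fail(6)=0 chase 'd': 0 ⇒ 3;  out={2}∪out(3)={2,4}
  fail(8) 'cc': from fail(6)=0 chase 'c': 0 ⇒ 6;  out={3}∪out(6)={3}
  fail(9) 'bb': from fail(1)=0 chase 'b': 0 ⇒ 1;  out=∅∪out(1)=∅
  fail(13) 'ad': from fail(12)=0 chase 'd': 0 ⇒ 3;  out=∅∪out(3)={4}
  fail(5) 'dad': from fail(4)=12 chase 'd': 12 ⇒ 13;  out={1}∪out(13)={1,4}
  fail(10) 'bbb': from fail(9)=1 chase 'b': 1 ⇒ 9;  out=∅∪out(9)=∅
  fail(14) 'adc': from fail(13)=3 chase 'c': 3→0 ⇒ 6;  out=∅∪out(6)=∅
  fail(17) 'bbc': from fail(9)=1 chase 'c': 1 ⇒ 2;  out={7}∪out(2)={0,7}
  fail(11) 'bbbc': from fail(10)=9 chase 'c': 9 ⇒ 17;  out={5}∪out(17)={0,5,7}
  fail(15) 'adcc': from fail(14)=6 chase 'c': 6 ⇒ 8;  out=∅∪out(8)={3}
  fail(16) 'adccd': from fail(15)=8 chase 'd': 8→6 ⇒ 7;  out={6}∪out(7)={2,4,6}

Run:
i=0 'd': node 0→3  emit P4@[0:0]
i=1 'd': node 3→3 ·f  emit P4@[1:1]
i=2 'b': node 3→1 ·f
i=3 'b': node 1→9
i=4 'c': node 9→17  emit P0@[3:4],P7@[2:4]
i=5 'b': node 17→1 ·f
i=6 'b': node 1→9
i=7 'b': node 9→10
i=8 'c': node 10→11  emit P0@[7:8],P5@[5:8],P7@[6:8]
i=9 'd': node 11→7 ·f  emit P2@[8:9],P4@[9:9]
i=10 'c': node 7→6 ·f
i=11 'a': node 6→12 ·f
i=12 'd': node 12→13  emit P4@[12:12]
i=13 'a': node 13→4 ·f
i=14 'd': node 4→5  emit P1@[12:14],P4@[14:14]
i=15 'a': node 5→4 ·f
i=16 'd': node 4→5  emit P1@[14:16],P4@[16:16]
i=17 'b': node 5→1 ·f
i=18 'b': node 1→9
i=19 'c': node 9→17  emit P0@[18:19],P7@[17:19]
i=20 'd': node 17→7 ·f  emit P2@[19:20],P4@[20:20]
i=21 'b': node 7→1 ·f
i=22 'b': node 1→9
i=23 'c': node 9→17  emit P0@[22:23],P7@[21:23]
i=24 'c': node 17→8 ·f  emit P3@[23:24]
i=25 'b': node 8→1 ·f
i=26 'b': node 1→9
i=27 'd': node 9→3 ·f  emit P4@[27:27]
i=28 'a': node 3→4
i=29 'c': node 4→6 ·f
i=30 'c': node 6→8  emit P3@[29:30]
i=31 'c': node 8→8 ·f  emit P3@[30:31]
i=32 'a': node 8→12 ·f
i=33 'd': node 12→13  emit P4@[33:33]
i=34 'a': node 13→4 ·f
i=35 'c': node 4→6 ·f
i=36 'b': node 6→1 ·f
i=37 'b': node 1→9
i=38 'b': node 9→10
i=39 'c': node 10→11  emit P0@[38:39],P5@[36:39],P7@[37:39]
i=40 'c': node 11→8 ·f  emit P3@[39:40]
i=41 'd': node 8→7 ·f  emit P2@[40:41],P4@[41:41]
i=42 'd': node 7→3 ·f  emit P4@[42:42]
i=43 'a': node 3→4
i=44 'd': node 4→5  emit P1@[42:44],P4@[44:44]
i=45 'c': node 5→14 ·f
i=46 'c': node 14→15  emit P3@[45:46]
i=47 'd': node 15→16  emit P2@[46:47],P4@[47:47],P6@[43:47]
i=48 'b': node 16→1 ·f
i=49 'c': node 1→2  emit P0@[48:49]
i=50 'c': node 2→8 ·f  emit P3@[49:50]
i=51 'd': node 8→7 ·f  emit P2@[50:51],P4@[51:51]
i=52 'a': node 7→4 ·f
i=53 'd': node 4→5  emit P1@[51:53],P4@[53:53]
i=54 'd': node 5→3 ·f  emit P4@[54:54]
i=55 'b': node 3→1 ·f
i=56 'b': node 1→9
i=57 'b': node 9→10
i=58 'c': node 10→11  emit P0@[57:58],P5@[55:58],P7@[56:58]
i=59 'c': node 11→8 ·f  emit P3@[58:59]
i=60 'd': node 8→7 ·f  emit P2@[59:60],P4@[60:60]
i=61 'a': node 7→4 ·f

All matches (sorted): [[0,4],[1,4],[4,0],[4,7],[8,0],[8,5],[8,7],[9,2],[9,4],[12,4],[14,1],[14,4],[16,1],[16,4],[19,0],[19,7],[20,2],[20,4],[23,0],[23,7],[24,3],[27,4],[30,3],[31,3],[33,4],[39,0],[39,5],[39,7],[40,3],[41,2],[41,4],[42,4],[44,1],[44,4],[46,3],[47,2],[47,4],[47,6],[49,0],[50,3],[51,2],[51,4],[53,1],[53,4],[54,4],[58,0],[58,5],[58,7],[59,3],[60,2],[60,4]]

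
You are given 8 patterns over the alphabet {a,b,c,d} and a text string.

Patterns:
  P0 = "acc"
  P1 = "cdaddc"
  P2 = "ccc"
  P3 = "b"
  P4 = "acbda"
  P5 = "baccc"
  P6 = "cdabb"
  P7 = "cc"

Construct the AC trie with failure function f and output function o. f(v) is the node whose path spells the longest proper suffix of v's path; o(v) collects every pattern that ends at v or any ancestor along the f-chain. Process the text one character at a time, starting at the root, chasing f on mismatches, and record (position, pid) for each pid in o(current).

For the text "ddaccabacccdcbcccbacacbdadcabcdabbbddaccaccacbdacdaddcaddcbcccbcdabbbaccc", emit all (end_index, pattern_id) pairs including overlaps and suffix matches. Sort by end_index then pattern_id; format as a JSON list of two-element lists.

Build:
Trie (insert patterns):
  0='ε' goto a→1 b→12 c→4
  1='a' goto c→2
  2='ac' goto b→13 c→3
  3='acc' goto ·  [P0 ends]
  4='c' goto c→10 d→5
  5='cd' goto a→6
  6='cda' goto b→20 d→7
  7='cdad' goto d→8
  8='cdadd' goto c→9
  9='cdaddc' goto ·  [P1 ends]
  10='cc' goto c→11  [P7 ends]
  11='ccc' goto ·  [P2 ends]
  12='b' goto a→16  [P3 ends]
  13='acb' goto d→14
  14='acbd' goto a→15
  15='acbda' goto ·  [P4 ends]
  16='ba' goto c→17
  17='bac' goto c→18
  18='bacc' goto c→19
  19='baccc' goto ·  [P5 ends]
  20='cdab' goto b→21
  21='cdabb' goto ·  [P6 ends]

Failure links (BFS by depth):
  fail(1) 'a': from fail(0)=0 chase 'a': 0 ⇒ 0;  out=∅∪out(0)=∅
  fail(4) 'c': from fail(0)=0 chase 'c': 0 ⇒ 0;  out=∅∪out(0)=∅
  fail(12) 'b': from fail(0)=0 chase 'b': 0 ⇒ 0;  out={3}∪out(0)={3}
  fail(2) 'ac': from fail(1)=0 chase 'c': 0 ⇒ 4;  out=∅∪out(4)=∅
  fail(5) 'cd': from fail(4)=0 chase 'd': 0 ⇒ 0;  out=∅∪out(0)=∅
  fail(10) 'cc': from fail(4)=0 chase 'c': 0 ⇒ 4;  out={7}∪out(4)={7}
  fail(16) 'ba': from fail(12)=0 chase 'a': 0 ⇒ 1;  out=∅∪out(1)=∅
  fail(3) 'acc': from fail(2)=4 chase 'c': 4 ⇒ 10;  out={0}∪out(10)={0,7}
  fail(6) 'cda': from fail(5)=0 chase 'a': 0 ⇒ 1;  out=∅∪out(1)=∅
  fail(11) 'ccc': from fail(10)=4 chase 'c': 4 ⇒ 10;  out={2}∪out(10)={2,7}
  fail(13) 'acb': from fail(2)=4 chase 'b': 4→0 ⇒ 12;  out=∅∪out(12)={3}
  fail(17) 'bac': from fail(16)=1 chase 'c': 1 ⇒ 2;  out=∅∪out(2)=∅
  fail(7) 'cdad': from fail(6)=1 chase 'd': 1→0 ⇒ 0;  out=∅∪out(0)=∅
  fail(14) 'acbd': from fail(13)=12 chase 'd': 12→0 ⇒ 0;  out=∅∪out(0)=∅
  fail(18) 'bacc': from fail(17)=2 chase 'c': 2 ⇒ 3;  out=∅∪out(3)={0,7}
  fail(20) 'cdab': from fail(6)=1 chase 'b': 1→0 ⇒ 12;  out=∅∪out(12)={3}
  fail(8) 'cdadd': from fail(7)=0 chase 'd': 0 ⇒ 0;  out=∅∪out(0)=∅
  fail(15) 'acbda': from fail(14)=0 chase 'a': 0 ⇒ 1;  out={4}∪out(1)={4}
  fail(19) 'baccc': from fail(18)=3 chase 'c': 3→10 ⇒ 11;  out={5}∪out(11)={2,5,7}
  fail(21) 'cdabb': from fail(20)=12 chase 'b': 12→0 ⇒ 12;  out={6}∪out(12)={3,6}
  fail(9) 'cdaddc': from fail(8)=0 chase 'c': 0 ⇒ 4;  out={1}∪out(4)={1}

Text stream:
i=0 'd': node 0→0
i=1 'd': node 0→0
i=2 'a': node 0→1
i=3 'c': node 1→2
i=4 'c': node 2→3  emit P0@[2:4],P7@[3:4]
i=5 'a': node 3→1 (fail-walked)
i=6 'b': node 1→12 (fail-walked)  emit P3@[6:6]
i=7 'a': node 12→16
i=8 'c': node 16→17
i=9 'c': node 17→18  emit P0@[7:9],P7@[8:9]
i=10 'c': node 18→19  emit P2@[8:10],P5@[6:10],P7@[9:10]
i=11 'd': node 19→5 (fail-walked)
i=12 'c': node 5→4 (fail-walked)
i=13 'b': node 4→12 (fail-walked)  emit P3@[13:13]
i=14 'c': node 12→4 (fail-walked)
i=15 'c': node 4→10  emit P7@[14:15]
i=16 'c': node 10→11  emit P2@[14:16],P7@[15:16]
i=17 'b': node 11→12 (fail-walked)  emit P3@[17:17]
i=18 'a': node 12→16
i=19 'c': node 16→17
i=20 'a': node 17→1 (fail-walked)
i=21 'c': node 1→2
i=22 'b': node 2→13  emit P3@[22:22]
i=23 'd': node 13→14
i=24 'a': node 14→15  emit P4@[20:24]
i=25 'd': node 15→0 (fail-walked)
i=26 'c': node 0→4
i=27 'a': node 4→1 (fail-walked)
i=28 'b': node 1→12 (fail-walked)  emit P3@[28:28]
i=29 'c': node 12→4 (fail-walked)
i=30 'd': node 4→5
i=31 'a': node 5→6
i=32 'b': node 6→20  emit P3@[32:32]
i=33 'b': node 20→21  emit P3@[33:33],P6@[29:33]
i=34 'b': node 21→12 (fail-walked)  emit P3@[34:34]
i=35 'd': node 12→0 (fail-walked)
i=36 'd': node 0→0
i=37 'a': node 0→1
i=38 'c': node 1→2
i=39 'c': node 2→3  emit P0@[37:39],P7@[38:39]
i=40 'a': node 3→1 (fail-walked)
i=41 'c': node 1→2
i=42 'c': node 2→3  emit P0@[40:42],P7@[41:42]
i=43 'a': node 3→1 (fail-walked)
i=44 'c': node 1→2
i=45 'b': node 2→13  emit P3@[45:45]
i=46 'd': node 13→14
i=47 'a': node 14→15  emit P4@[43:47]
i=48 'c': node 15→2 (fail-walked)
i=49 'd': node 2→5 (fail-walked)
i=50 'a': node 5→6
i=51 'd': node 6→7
i=52 'd': node 7→8
i=53 'c': node 8→9  emit P1@[48:53]
i=54 'a': node 9→1 (fail-walked)
i=55 'd': node 1→0 (fail-walked)
i=56 'd': node 0→0
i=57 'c': node 0→4
i=58 'b': node 4→12 (fail-walked)  emit P3@[58:58]
i=59 'c': node 12→4 (fail-walked)
i=60 'c': node 4→10  emit P7@[59:60]
i=61 'c': node 10→11  emit P2@[59:61],P7@[60:61]
i=62 'b': node 11→12 (fail-walked)  emit P3@[62:62]
i=63 'c': node 12→4 (fail-walked)
i=64 'd': node 4→5
i=65 'a': node 5→6
i=66 'b': node 6→20  emit P3@[66:66]
i=67 'b': node 20→21  emit P3@[67:67],P6@[63:67]
i=68 'b': node 21→12 (fail-walked)  emit P3@[68:68]
i=69 'a': node 12→16
i=70 'c': node 16→17
i=71 'c': node 17→18  emit P0@[69:71],P7@[70:71]
i=72 'c': node 18→19  emit P2@[70:72],P5@[68:72],P7@[71:72]

Result: [[4,0],[4,7],[6,3],[9,0],[9,7],[10,2],[10,5],[10,7],[13,3],[15,7],[16,2],[16,7],[17,3],[22,3],[24,4],[28,3],[32,3],[33,3],[33,6],[34,3],[39,0],[39,7],[42,0],[42,7],[45,3],[47,4],[53,1],[58,3],[60,7],[61,2],[61,7],[62,3],[66,3],[67,3],[67,6],[68,3],[71,0],[71,7],[72,2],[72,5],[72,7]]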